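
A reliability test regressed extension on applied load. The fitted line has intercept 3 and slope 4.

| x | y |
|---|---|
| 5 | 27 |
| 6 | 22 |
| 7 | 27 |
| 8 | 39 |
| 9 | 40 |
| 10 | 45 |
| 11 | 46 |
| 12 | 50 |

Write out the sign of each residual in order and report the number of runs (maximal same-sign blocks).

4 runs

x=5: ŷ = 3 + 4·5 = 23; r = 27 − 23 = 4
x=6: ŷ = 3 + 4·6 = 27; r = 22 − 27 = -5
x=7: ŷ = 3 + 4·7 = 31; r = 27 − 31 = -4
x=8: ŷ = 3 + 4·8 = 35; r = 39 − 35 = 4
x=9: ŷ = 3 + 4·9 = 39; r = 40 − 39 = 1
x=10: ŷ = 3 + 4·10 = 43; r = 45 − 43 = 2
x=11: ŷ = 3 + 4·11 = 47; r = 46 − 47 = -1
x=12: ŷ = 3 + 4·12 = 51; r = 50 − 51 = -1
Signs: + − − + + + − −
Runs: +×1, −×2, +×3, −×2 → 4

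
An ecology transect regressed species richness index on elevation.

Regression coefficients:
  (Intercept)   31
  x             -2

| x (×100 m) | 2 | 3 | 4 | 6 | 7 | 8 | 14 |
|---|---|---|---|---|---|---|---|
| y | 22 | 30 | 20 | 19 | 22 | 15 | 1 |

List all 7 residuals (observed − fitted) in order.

x=2: ŷ = 31 − 2·2 = 27; r = 22 − 27 = -5
x=3: ŷ = 31 − 2·3 = 25; r = 30 − 25 = 5
x=4: ŷ = 31 − 2·4 = 23; r = 20 − 23 = -3
x=6: ŷ = 31 − 2·6 = 19; r = 19 − 19 = 0
x=7: ŷ = 31 − 2·7 = 17; r = 22 − 17 = 5
x=8: ŷ = 31 − 2·8 = 15; r = 15 − 15 = 0
x=14: ŷ = 31 − 2·14 = 3; r = 1 − 3 = -2

-5, 5, -3, 0, 5, 0, -2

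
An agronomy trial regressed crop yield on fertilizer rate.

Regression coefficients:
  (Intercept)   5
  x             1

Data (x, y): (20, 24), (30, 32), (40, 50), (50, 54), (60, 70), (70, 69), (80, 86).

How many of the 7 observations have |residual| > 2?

x=20: ŷ = 5 + 20 = 25; e = 24 − 25 = -1
x=30: ŷ = 5 + 30 = 35; e = 32 − 35 = -3
x=40: ŷ = 5 + 40 = 45; e = 50 − 45 = 5
x=50: ŷ = 5 + 50 = 55; e = 54 − 55 = -1
x=60: ŷ = 5 + 60 = 65; e = 70 − 65 = 5
x=70: ŷ = 5 + 70 = 75; e = 69 − 75 = -6
x=80: ŷ = 5 + 80 = 85; e = 86 − 85 = 1
|e| > 2: x=30 (|e|=3), x=40 (|e|=5), x=60 (|e|=5), x=70 (|e|=6) → 4

4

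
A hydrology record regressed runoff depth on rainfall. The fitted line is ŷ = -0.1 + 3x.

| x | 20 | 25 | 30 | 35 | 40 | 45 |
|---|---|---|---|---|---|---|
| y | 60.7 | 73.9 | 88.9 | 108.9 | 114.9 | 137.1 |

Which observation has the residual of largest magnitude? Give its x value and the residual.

x = 40, r = -5

x=20: ŷ = -0.1 + 3·20 = 59.9; r = 60.7 − 59.9 = 0.8
x=25: ŷ = -0.1 + 3·25 = 74.9; r = 73.9 − 74.9 = -1
x=30: ŷ = -0.1 + 3·30 = 89.9; r = 88.9 − 89.9 = -1
x=35: ŷ = -0.1 + 3·35 = 104.9; r = 108.9 − 104.9 = 4
x=40: ŷ = -0.1 + 3·40 = 119.9; r = 114.9 − 119.9 = -5
x=45: ŷ = -0.1 + 3·45 = 134.9; r = 137.1 − 134.9 = 2.2
Largest |r| is 5 at x = 40, residual -5.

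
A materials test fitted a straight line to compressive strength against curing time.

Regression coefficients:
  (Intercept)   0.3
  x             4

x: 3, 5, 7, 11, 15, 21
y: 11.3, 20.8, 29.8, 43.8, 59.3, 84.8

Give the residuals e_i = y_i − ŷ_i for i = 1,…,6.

-1, 0.5, 1.5, -0.5, -1, 0.5

x=3: ŷ = 0.3 + 4·3 = 12.3; e = 11.3 − 12.3 = -1
x=5: ŷ = 0.3 + 4·5 = 20.3; e = 20.8 − 20.3 = 0.5
x=7: ŷ = 0.3 + 4·7 = 28.3; e = 29.8 − 28.3 = 1.5
x=11: ŷ = 0.3 + 4·11 = 44.3; e = 43.8 − 44.3 = -0.5
x=15: ŷ = 0.3 + 4·15 = 60.3; e = 59.3 − 60.3 = -1
x=21: ŷ = 0.3 + 4·21 = 84.3; e = 84.8 − 84.3 = 0.5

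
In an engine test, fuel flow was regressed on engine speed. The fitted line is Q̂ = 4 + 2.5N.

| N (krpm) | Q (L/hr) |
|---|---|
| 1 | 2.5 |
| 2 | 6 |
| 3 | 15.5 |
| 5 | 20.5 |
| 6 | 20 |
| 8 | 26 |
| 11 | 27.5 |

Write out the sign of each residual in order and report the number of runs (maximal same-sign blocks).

3 runs

N=1: Q̂ = 4 + 2.5·1 = 6.5; r = 2.5 − 6.5 = -4
N=2: Q̂ = 4 + 2.5·2 = 9; r = 6 − 9 = -3
N=3: Q̂ = 4 + 2.5·3 = 11.5; r = 15.5 − 11.5 = 4
N=5: Q̂ = 4 + 2.5·5 = 16.5; r = 20.5 − 16.5 = 4
N=6: Q̂ = 4 + 2.5·6 = 19; r = 20 − 19 = 1
N=8: Q̂ = 4 + 2.5·8 = 24; r = 26 − 24 = 2
N=11: Q̂ = 4 + 2.5·11 = 31.5; r = 27.5 − 31.5 = -4
Signs: − − + + + + −
Runs: −×2, +×4, −×1 → 3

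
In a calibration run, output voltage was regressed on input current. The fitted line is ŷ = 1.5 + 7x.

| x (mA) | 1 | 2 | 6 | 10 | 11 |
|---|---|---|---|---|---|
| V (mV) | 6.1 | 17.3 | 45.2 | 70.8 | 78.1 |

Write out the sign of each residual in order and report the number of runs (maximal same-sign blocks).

x=1: ŷ = 1.5 + 7·1 = 8.5; r = 6.1 − 8.5 = -2.4
x=2: ŷ = 1.5 + 7·2 = 15.5; r = 17.3 − 15.5 = 1.8
x=6: ŷ = 1.5 + 7·6 = 43.5; r = 45.2 − 43.5 = 1.7
x=10: ŷ = 1.5 + 7·10 = 71.5; r = 70.8 − 71.5 = -0.7
x=11: ŷ = 1.5 + 7·11 = 78.5; r = 78.1 − 78.5 = -0.4
Signs: − + + − −
Runs: −×1, +×2, −×2 → 3

3 runs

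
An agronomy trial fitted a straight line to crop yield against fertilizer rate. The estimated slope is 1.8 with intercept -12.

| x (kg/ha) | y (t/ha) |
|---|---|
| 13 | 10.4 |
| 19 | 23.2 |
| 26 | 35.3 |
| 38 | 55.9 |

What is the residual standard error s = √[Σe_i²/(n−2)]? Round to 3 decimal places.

x=13: ŷ = -12 + 1.8·13 = 11.4; e = 10.4 − 11.4 = -1
x=19: ŷ = -12 + 1.8·19 = 22.2; e = 23.2 − 22.2 = 1
x=26: ŷ = -12 + 1.8·26 = 34.8; e = 35.3 − 34.8 = 0.5
x=38: ŷ = -12 + 1.8·38 = 56.4; e = 55.9 − 56.4 = -0.5
SSE = 1 + 1 + 0.25 + 0.25 = 2.5
s = √(2.5/2) = √1.25 ≈ 1.118

s = 1.118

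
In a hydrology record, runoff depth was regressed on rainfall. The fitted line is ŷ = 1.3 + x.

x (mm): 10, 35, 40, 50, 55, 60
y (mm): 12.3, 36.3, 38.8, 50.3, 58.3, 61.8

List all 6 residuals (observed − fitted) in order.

1, 0, -2.5, -1, 2, 0.5

x=10: ŷ = 1.3 + 10 = 11.3; r = 12.3 − 11.3 = 1
x=35: ŷ = 1.3 + 35 = 36.3; r = 36.3 − 36.3 = 0
x=40: ŷ = 1.3 + 40 = 41.3; r = 38.8 − 41.3 = -2.5
x=50: ŷ = 1.3 + 50 = 51.3; r = 50.3 − 51.3 = -1
x=55: ŷ = 1.3 + 55 = 56.3; r = 58.3 − 56.3 = 2
x=60: ŷ = 1.3 + 60 = 61.3; r = 61.8 − 61.3 = 0.5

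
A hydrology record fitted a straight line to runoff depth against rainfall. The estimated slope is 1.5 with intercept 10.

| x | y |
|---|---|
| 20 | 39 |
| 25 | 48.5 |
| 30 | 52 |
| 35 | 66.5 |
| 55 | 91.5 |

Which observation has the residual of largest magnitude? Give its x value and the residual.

x = 35, r = 4

x=20: ŷ = 10 + 1.5·20 = 40; r = 39 − 40 = -1
x=25: ŷ = 10 + 1.5·25 = 47.5; r = 48.5 − 47.5 = 1
x=30: ŷ = 10 + 1.5·30 = 55; r = 52 − 55 = -3
x=35: ŷ = 10 + 1.5·35 = 62.5; r = 66.5 − 62.5 = 4
x=55: ŷ = 10 + 1.5·55 = 92.5; r = 91.5 − 92.5 = -1
Largest |r| is 4 at x = 35, residual 4.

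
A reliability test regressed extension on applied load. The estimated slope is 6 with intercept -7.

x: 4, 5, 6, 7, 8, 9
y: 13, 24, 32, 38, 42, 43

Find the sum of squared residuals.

SSE = 52

x=4: ŷ = -7 + 6·4 = 17; r = 13 − 17 = -4
x=5: ŷ = -7 + 6·5 = 23; r = 24 − 23 = 1
x=6: ŷ = -7 + 6·6 = 29; r = 32 − 29 = 3
x=7: ŷ = -7 + 6·7 = 35; r = 38 − 35 = 3
x=8: ŷ = -7 + 6·8 = 41; r = 42 − 41 = 1
x=9: ŷ = -7 + 6·9 = 47; r = 43 − 47 = -4
SSE = 16 + 1 + 9 + 9 + 1 + 16 = 52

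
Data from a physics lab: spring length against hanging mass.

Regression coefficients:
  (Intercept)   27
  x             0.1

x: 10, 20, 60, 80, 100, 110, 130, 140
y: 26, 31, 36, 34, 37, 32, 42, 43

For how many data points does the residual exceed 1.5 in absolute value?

x=10: ŷ = 27 + 0.1·10 = 28; r = 26 − 28 = -2
x=20: ŷ = 27 + 0.1·20 = 29; r = 31 − 29 = 2
x=60: ŷ = 27 + 0.1·60 = 33; r = 36 − 33 = 3
x=80: ŷ = 27 + 0.1·80 = 35; r = 34 − 35 = -1
x=100: ŷ = 27 + 0.1·100 = 37; r = 37 − 37 = 0
x=110: ŷ = 27 + 0.1·110 = 38; r = 32 − 38 = -6
x=130: ŷ = 27 + 0.1·130 = 40; r = 42 − 40 = 2
x=140: ŷ = 27 + 0.1·140 = 41; r = 43 − 41 = 2
|r| > 1.5: x=10 (|r|=2), x=20 (|r|=2), x=60 (|r|=3), x=110 (|r|=6), x=130 (|r|=2), x=140 (|r|=2) → 6

6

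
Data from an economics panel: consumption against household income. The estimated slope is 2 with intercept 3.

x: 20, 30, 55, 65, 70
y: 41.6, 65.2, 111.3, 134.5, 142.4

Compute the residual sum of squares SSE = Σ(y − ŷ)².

x=20: ŷ = 3 + 2·20 = 43; r = 41.6 − 43 = -1.4
x=30: ŷ = 3 + 2·30 = 63; r = 65.2 − 63 = 2.2
x=55: ŷ = 3 + 2·55 = 113; r = 111.3 − 113 = -1.7
x=65: ŷ = 3 + 2·65 = 133; r = 134.5 − 133 = 1.5
x=70: ŷ = 3 + 2·70 = 143; r = 142.4 − 143 = -0.6
SSE = 1.96 + 4.84 + 2.89 + 2.25 + 0.36 = 12.3

SSE = 12.3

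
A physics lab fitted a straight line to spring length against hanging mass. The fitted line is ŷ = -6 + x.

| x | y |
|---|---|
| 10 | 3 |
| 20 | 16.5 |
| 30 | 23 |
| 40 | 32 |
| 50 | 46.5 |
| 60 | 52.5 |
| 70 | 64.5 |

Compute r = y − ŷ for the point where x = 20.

r = 2.5

ŷ = -6 + 20 = 14
r = 16.5 − 14 = 2.5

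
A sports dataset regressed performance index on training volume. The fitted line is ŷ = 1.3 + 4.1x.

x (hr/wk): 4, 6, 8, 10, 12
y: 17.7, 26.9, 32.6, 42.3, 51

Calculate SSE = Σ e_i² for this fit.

x=4: ŷ = 1.3 + 4.1·4 = 17.7; e = 17.7 − 17.7 = 0
x=6: ŷ = 1.3 + 4.1·6 = 25.9; e = 26.9 − 25.9 = 1
x=8: ŷ = 1.3 + 4.1·8 = 34.1; e = 32.6 − 34.1 = -1.5
x=10: ŷ = 1.3 + 4.1·10 = 42.3; e = 42.3 − 42.3 = 0
x=12: ŷ = 1.3 + 4.1·12 = 50.5; e = 51 − 50.5 = 0.5
SSE = 0 + 1 + 2.25 + 0 + 0.25 = 3.5

SSE = 3.5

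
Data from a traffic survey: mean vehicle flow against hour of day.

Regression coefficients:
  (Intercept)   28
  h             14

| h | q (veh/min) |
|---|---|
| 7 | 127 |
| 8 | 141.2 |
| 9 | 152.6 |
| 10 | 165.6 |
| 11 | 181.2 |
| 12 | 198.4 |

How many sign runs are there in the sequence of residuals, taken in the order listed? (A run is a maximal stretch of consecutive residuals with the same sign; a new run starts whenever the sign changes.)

3 runs

h=7: q̂ = 28 + 14·7 = 126; e = 127 − 126 = 1
h=8: q̂ = 28 + 14·8 = 140; e = 141.2 − 140 = 1.2
h=9: q̂ = 28 + 14·9 = 154; e = 152.6 − 154 = -1.4
h=10: q̂ = 28 + 14·10 = 168; e = 165.6 − 168 = -2.4
h=11: q̂ = 28 + 14·11 = 182; e = 181.2 − 182 = -0.8
h=12: q̂ = 28 + 14·12 = 196; e = 198.4 − 196 = 2.4
Signs: + + − − − +
Runs: +×2, −×3, +×1 → 3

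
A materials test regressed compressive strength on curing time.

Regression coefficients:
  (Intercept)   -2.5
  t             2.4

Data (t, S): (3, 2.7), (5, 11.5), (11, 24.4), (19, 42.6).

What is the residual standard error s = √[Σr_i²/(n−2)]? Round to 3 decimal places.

s = 2.062

t=3: Ŝ = -2.5 + 2.4·3 = 4.7; r = 2.7 − 4.7 = -2
t=5: Ŝ = -2.5 + 2.4·5 = 9.5; r = 11.5 − 9.5 = 2
t=11: Ŝ = -2.5 + 2.4·11 = 23.9; r = 24.4 − 23.9 = 0.5
t=19: Ŝ = -2.5 + 2.4·19 = 43.1; r = 42.6 − 43.1 = -0.5
SSE = 4 + 4 + 0.25 + 0.25 = 8.5
s = √(8.5/2) = √4.25 ≈ 2.062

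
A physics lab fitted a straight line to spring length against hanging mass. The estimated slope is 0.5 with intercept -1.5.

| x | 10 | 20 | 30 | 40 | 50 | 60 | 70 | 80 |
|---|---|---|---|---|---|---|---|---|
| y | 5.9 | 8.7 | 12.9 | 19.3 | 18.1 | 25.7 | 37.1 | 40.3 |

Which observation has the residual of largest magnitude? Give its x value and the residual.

x = 50, r = -5.4

x=10: ŷ = -1.5 + 0.5·10 = 3.5; r = 5.9 − 3.5 = 2.4
x=20: ŷ = -1.5 + 0.5·20 = 8.5; r = 8.7 − 8.5 = 0.2
x=30: ŷ = -1.5 + 0.5·30 = 13.5; r = 12.9 − 13.5 = -0.6
x=40: ŷ = -1.5 + 0.5·40 = 18.5; r = 19.3 − 18.5 = 0.8
x=50: ŷ = -1.5 + 0.5·50 = 23.5; r = 18.1 − 23.5 = -5.4
x=60: ŷ = -1.5 + 0.5·60 = 28.5; r = 25.7 − 28.5 = -2.8
x=70: ŷ = -1.5 + 0.5·70 = 33.5; r = 37.1 − 33.5 = 3.6
x=80: ŷ = -1.5 + 0.5·80 = 38.5; r = 40.3 − 38.5 = 1.8
Largest |r| is 5.4 at x = 50, residual -5.4.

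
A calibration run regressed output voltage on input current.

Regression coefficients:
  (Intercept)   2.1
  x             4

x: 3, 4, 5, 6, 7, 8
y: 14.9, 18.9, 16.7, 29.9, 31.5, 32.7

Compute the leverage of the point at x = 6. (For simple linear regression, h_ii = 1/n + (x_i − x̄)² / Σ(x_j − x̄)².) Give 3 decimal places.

h = 0.181

x̄ = (3 + 4 + 5 + 6 + 7 + 8)/6 = 5.5
Σ(x − x̄)² = 6.25 + 2.25 + 0.25 + 0.25 + 2.25 + 6.25 = 17.5
h = 1/6 + (0.5)²/17.5 = 0.166667 + 0.0142857 = 0.181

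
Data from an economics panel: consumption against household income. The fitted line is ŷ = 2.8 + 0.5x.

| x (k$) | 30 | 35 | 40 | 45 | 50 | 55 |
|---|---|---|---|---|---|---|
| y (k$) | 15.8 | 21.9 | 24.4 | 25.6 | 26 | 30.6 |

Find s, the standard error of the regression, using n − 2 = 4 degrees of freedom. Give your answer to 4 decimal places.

x=30: ŷ = 2.8 + 0.5·30 = 17.8; e = 15.8 − 17.8 = -2
x=35: ŷ = 2.8 + 0.5·35 = 20.3; e = 21.9 − 20.3 = 1.6
x=40: ŷ = 2.8 + 0.5·40 = 22.8; e = 24.4 − 22.8 = 1.6
x=45: ŷ = 2.8 + 0.5·45 = 25.3; e = 25.6 − 25.3 = 0.3
x=50: ŷ = 2.8 + 0.5·50 = 27.8; e = 26 − 27.8 = -1.8
x=55: ŷ = 2.8 + 0.5·55 = 30.3; e = 30.6 − 30.3 = 0.3
SSE = 4 + 2.56 + 2.56 + 0.09 + 3.24 + 0.09 = 12.54
s = √(12.54/4) = √3.135 ≈ 1.7706

s = 1.7706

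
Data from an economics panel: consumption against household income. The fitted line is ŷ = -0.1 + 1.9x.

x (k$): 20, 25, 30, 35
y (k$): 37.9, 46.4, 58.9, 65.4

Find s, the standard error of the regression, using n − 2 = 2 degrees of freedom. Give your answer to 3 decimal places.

x=20: ŷ = -0.1 + 1.9·20 = 37.9; e = 37.9 − 37.9 = 0
x=25: ŷ = -0.1 + 1.9·25 = 47.4; e = 46.4 − 47.4 = -1
x=30: ŷ = -0.1 + 1.9·30 = 56.9; e = 58.9 − 56.9 = 2
x=35: ŷ = -0.1 + 1.9·35 = 66.4; e = 65.4 − 66.4 = -1
SSE = 0 + 1 + 4 + 1 = 6
s = √(6/2) = √3 ≈ 1.732

s = 1.732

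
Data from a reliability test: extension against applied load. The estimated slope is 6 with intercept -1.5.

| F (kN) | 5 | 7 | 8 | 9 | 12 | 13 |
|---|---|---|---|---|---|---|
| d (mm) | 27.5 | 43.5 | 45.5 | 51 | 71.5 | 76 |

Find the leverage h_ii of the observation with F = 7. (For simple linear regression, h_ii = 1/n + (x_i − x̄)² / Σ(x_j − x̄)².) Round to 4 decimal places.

F̄ = (5 + 7 + 8 + 9 + 12 + 13)/6 = 9
Σ(F − F̄)² = 16 + 4 + 1 + 0 + 9 + 16 = 46
h = 1/6 + (-2)²/46 = 0.166667 + 0.0869565 = 0.2536

h = 0.2536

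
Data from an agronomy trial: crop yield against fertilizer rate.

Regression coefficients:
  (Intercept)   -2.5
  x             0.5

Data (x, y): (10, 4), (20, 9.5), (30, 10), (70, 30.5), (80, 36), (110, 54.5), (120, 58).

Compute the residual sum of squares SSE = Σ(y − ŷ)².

SSE = 23

x=10: ŷ = -2.5 + 0.5·10 = 2.5; r = 4 − 2.5 = 1.5
x=20: ŷ = -2.5 + 0.5·20 = 7.5; r = 9.5 − 7.5 = 2
x=30: ŷ = -2.5 + 0.5·30 = 12.5; r = 10 − 12.5 = -2.5
x=70: ŷ = -2.5 + 0.5·70 = 32.5; r = 30.5 − 32.5 = -2
x=80: ŷ = -2.5 + 0.5·80 = 37.5; r = 36 − 37.5 = -1.5
x=110: ŷ = -2.5 + 0.5·110 = 52.5; r = 54.5 − 52.5 = 2
x=120: ŷ = -2.5 + 0.5·120 = 57.5; r = 58 − 57.5 = 0.5
SSE = 2.25 + 4 + 6.25 + 4 + 2.25 + 4 + 0.25 = 23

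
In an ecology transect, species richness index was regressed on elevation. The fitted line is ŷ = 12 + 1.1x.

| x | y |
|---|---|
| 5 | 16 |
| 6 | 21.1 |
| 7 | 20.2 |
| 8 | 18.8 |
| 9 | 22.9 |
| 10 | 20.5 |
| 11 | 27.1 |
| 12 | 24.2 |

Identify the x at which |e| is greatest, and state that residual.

x = 11, e = 3

x=5: ŷ = 12 + 1.1·5 = 17.5; e = 16 − 17.5 = -1.5
x=6: ŷ = 12 + 1.1·6 = 18.6; e = 21.1 − 18.6 = 2.5
x=7: ŷ = 12 + 1.1·7 = 19.7; e = 20.2 − 19.7 = 0.5
x=8: ŷ = 12 + 1.1·8 = 20.8; e = 18.8 − 20.8 = -2
x=9: ŷ = 12 + 1.1·9 = 21.9; e = 22.9 − 21.9 = 1
x=10: ŷ = 12 + 1.1·10 = 23; e = 20.5 − 23 = -2.5
x=11: ŷ = 12 + 1.1·11 = 24.1; e = 27.1 − 24.1 = 3
x=12: ŷ = 12 + 1.1·12 = 25.2; e = 24.2 − 25.2 = -1
Largest |e| is 3 at x = 11, residual 3.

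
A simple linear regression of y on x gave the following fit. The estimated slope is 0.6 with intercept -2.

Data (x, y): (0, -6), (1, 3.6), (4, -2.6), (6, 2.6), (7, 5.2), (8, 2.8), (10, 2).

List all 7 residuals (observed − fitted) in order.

x=0: ŷ = -2 + 0.6·0 = -2; r = -6 − (-2) = -4
x=1: ŷ = -2 + 0.6·1 = -1.4; r = 3.6 − (-1.4) = 5
x=4: ŷ = -2 + 0.6·4 = 0.4; r = -2.6 − 0.4 = -3
x=6: ŷ = -2 + 0.6·6 = 1.6; r = 2.6 − 1.6 = 1
x=7: ŷ = -2 + 0.6·7 = 2.2; r = 5.2 − 2.2 = 3
x=8: ŷ = -2 + 0.6·8 = 2.8; r = 2.8 − 2.8 = 0
x=10: ŷ = -2 + 0.6·10 = 4; r = 2 − 4 = -2

-4, 5, -3, 1, 3, 0, -2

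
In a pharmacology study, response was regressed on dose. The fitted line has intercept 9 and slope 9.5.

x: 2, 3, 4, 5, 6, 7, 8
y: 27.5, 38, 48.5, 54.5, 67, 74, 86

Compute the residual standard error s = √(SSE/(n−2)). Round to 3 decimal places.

x=2: ŷ = 9 + 9.5·2 = 28; r = 27.5 − 28 = -0.5
x=3: ŷ = 9 + 9.5·3 = 37.5; r = 38 − 37.5 = 0.5
x=4: ŷ = 9 + 9.5·4 = 47; r = 48.5 − 47 = 1.5
x=5: ŷ = 9 + 9.5·5 = 56.5; r = 54.5 − 56.5 = -2
x=6: ŷ = 9 + 9.5·6 = 66; r = 67 − 66 = 1
x=7: ŷ = 9 + 9.5·7 = 75.5; r = 74 − 75.5 = -1.5
x=8: ŷ = 9 + 9.5·8 = 85; r = 86 − 85 = 1
SSE = 0.25 + 0.25 + 2.25 + 4 + 1 + 2.25 + 1 = 11
s = √(11/5) = √2.2 ≈ 1.483

s = 1.483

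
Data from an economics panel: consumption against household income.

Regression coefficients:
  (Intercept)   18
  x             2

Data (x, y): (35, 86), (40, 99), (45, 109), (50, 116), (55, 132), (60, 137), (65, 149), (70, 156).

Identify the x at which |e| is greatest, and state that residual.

x=35: ŷ = 18 + 2·35 = 88; e = 86 − 88 = -2
x=40: ŷ = 18 + 2·40 = 98; e = 99 − 98 = 1
x=45: ŷ = 18 + 2·45 = 108; e = 109 − 108 = 1
x=50: ŷ = 18 + 2·50 = 118; e = 116 − 118 = -2
x=55: ŷ = 18 + 2·55 = 128; e = 132 − 128 = 4
x=60: ŷ = 18 + 2·60 = 138; e = 137 − 138 = -1
x=65: ŷ = 18 + 2·65 = 148; e = 149 − 148 = 1
x=70: ŷ = 18 + 2·70 = 158; e = 156 − 158 = -2
Largest |e| is 4 at x = 55, residual 4.

x = 55, e = 4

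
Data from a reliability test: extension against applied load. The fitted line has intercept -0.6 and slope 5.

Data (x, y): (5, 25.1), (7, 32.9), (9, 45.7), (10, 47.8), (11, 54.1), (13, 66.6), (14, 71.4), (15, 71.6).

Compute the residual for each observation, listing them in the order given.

x=5: ŷ = -0.6 + 5·5 = 24.4; r = 25.1 − 24.4 = 0.7
x=7: ŷ = -0.6 + 5·7 = 34.4; r = 32.9 − 34.4 = -1.5
x=9: ŷ = -0.6 + 5·9 = 44.4; r = 45.7 − 44.4 = 1.3
x=10: ŷ = -0.6 + 5·10 = 49.4; r = 47.8 − 49.4 = -1.6
x=11: ŷ = -0.6 + 5·11 = 54.4; r = 54.1 − 54.4 = -0.3
x=13: ŷ = -0.6 + 5·13 = 64.4; r = 66.6 − 64.4 = 2.2
x=14: ŷ = -0.6 + 5·14 = 69.4; r = 71.4 − 69.4 = 2
x=15: ŷ = -0.6 + 5·15 = 74.4; r = 71.6 − 74.4 = -2.8

0.7, -1.5, 1.3, -1.6, -0.3, 2.2, 2, -2.8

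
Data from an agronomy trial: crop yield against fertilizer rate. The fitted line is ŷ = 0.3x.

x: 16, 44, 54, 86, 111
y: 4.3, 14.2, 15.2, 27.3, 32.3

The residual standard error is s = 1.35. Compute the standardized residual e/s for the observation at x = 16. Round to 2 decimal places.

-0.37

ŷ = 0.3·16 = 4.8
e = 4.3 − 4.8 = -0.5
e/s = -0.5 / 1.35 = -0.37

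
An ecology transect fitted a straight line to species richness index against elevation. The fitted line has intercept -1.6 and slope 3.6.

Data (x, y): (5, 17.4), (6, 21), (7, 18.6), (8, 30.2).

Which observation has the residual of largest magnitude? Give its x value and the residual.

x = 7, e = -5

x=5: ŷ = -1.6 + 3.6·5 = 16.4; e = 17.4 − 16.4 = 1
x=6: ŷ = -1.6 + 3.6·6 = 20; e = 21 − 20 = 1
x=7: ŷ = -1.6 + 3.6·7 = 23.6; e = 18.6 − 23.6 = -5
x=8: ŷ = -1.6 + 3.6·8 = 27.2; e = 30.2 − 27.2 = 3
Largest |e| is 5 at x = 7, residual -5.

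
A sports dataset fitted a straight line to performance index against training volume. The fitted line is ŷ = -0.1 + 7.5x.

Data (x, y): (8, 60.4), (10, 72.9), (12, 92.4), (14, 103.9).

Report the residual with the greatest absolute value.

r = 2.5

x=8: ŷ = -0.1 + 7.5·8 = 59.9; r = 60.4 − 59.9 = 0.5
x=10: ŷ = -0.1 + 7.5·10 = 74.9; r = 72.9 − 74.9 = -2
x=12: ŷ = -0.1 + 7.5·12 = 89.9; r = 92.4 − 89.9 = 2.5
x=14: ŷ = -0.1 + 7.5·14 = 104.9; r = 103.9 − 104.9 = -1
Largest |r| is 2.5 at x = 12, residual 2.5.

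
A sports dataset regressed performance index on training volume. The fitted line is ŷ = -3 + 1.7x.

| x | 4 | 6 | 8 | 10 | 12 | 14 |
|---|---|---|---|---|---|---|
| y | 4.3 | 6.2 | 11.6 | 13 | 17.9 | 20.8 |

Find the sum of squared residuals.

SSE = 3.5

x=4: ŷ = -3 + 1.7·4 = 3.8; e = 4.3 − 3.8 = 0.5
x=6: ŷ = -3 + 1.7·6 = 7.2; e = 6.2 − 7.2 = -1
x=8: ŷ = -3 + 1.7·8 = 10.6; e = 11.6 − 10.6 = 1
x=10: ŷ = -3 + 1.7·10 = 14; e = 13 − 14 = -1
x=12: ŷ = -3 + 1.7·12 = 17.4; e = 17.9 − 17.4 = 0.5
x=14: ŷ = -3 + 1.7·14 = 20.8; e = 20.8 − 20.8 = 0
SSE = 0.25 + 1 + 1 + 1 + 0.25 + 0 = 3.5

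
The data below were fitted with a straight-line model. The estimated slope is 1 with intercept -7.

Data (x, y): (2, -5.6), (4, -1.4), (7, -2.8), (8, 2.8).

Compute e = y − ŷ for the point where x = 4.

ŷ = -7 + 4 = -3
e = -1.4 − (-3) = 1.6

e = 1.6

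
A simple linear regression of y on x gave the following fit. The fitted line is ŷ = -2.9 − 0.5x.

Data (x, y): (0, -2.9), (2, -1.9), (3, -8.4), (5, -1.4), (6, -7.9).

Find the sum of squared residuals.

SSE = 40

x=0: ŷ = -2.9 − 0.5·0 = -2.9; r = -2.9 − (-2.9) = 0
x=2: ŷ = -2.9 − 0.5·2 = -3.9; r = -1.9 − (-3.9) = 2
x=3: ŷ = -2.9 − 0.5·3 = -4.4; r = -8.4 − (-4.4) = -4
x=5: ŷ = -2.9 − 0.5·5 = -5.4; r = -1.4 − (-5.4) = 4
x=6: ŷ = -2.9 − 0.5·6 = -5.9; r = -7.9 − (-5.9) = -2
SSE = 0 + 4 + 16 + 16 + 4 = 40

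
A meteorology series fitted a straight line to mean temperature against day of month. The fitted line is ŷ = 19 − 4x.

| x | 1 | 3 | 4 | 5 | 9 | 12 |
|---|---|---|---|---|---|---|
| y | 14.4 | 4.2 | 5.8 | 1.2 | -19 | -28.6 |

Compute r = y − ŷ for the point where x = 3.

ŷ = 19 − 4·3 = 7
r = 4.2 − 7 = -2.8

r = -2.8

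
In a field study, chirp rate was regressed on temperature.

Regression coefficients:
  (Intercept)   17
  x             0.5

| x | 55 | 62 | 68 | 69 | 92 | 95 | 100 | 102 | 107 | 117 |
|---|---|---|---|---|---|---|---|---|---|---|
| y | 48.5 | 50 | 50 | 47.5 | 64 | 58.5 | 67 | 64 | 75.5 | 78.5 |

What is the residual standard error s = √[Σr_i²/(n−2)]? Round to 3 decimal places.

s = 3.937

x=55: ŷ = 17 + 0.5·55 = 44.5; r = 48.5 − 44.5 = 4
x=62: ŷ = 17 + 0.5·62 = 48; r = 50 − 48 = 2
x=68: ŷ = 17 + 0.5·68 = 51; r = 50 − 51 = -1
x=69: ŷ = 17 + 0.5·69 = 51.5; r = 47.5 − 51.5 = -4
x=92: ŷ = 17 + 0.5·92 = 63; r = 64 − 63 = 1
x=95: ŷ = 17 + 0.5·95 = 64.5; r = 58.5 − 64.5 = -6
x=100: ŷ = 17 + 0.5·100 = 67; r = 67 − 67 = 0
x=102: ŷ = 17 + 0.5·102 = 68; r = 64 − 68 = -4
x=107: ŷ = 17 + 0.5·107 = 70.5; r = 75.5 − 70.5 = 5
x=117: ŷ = 17 + 0.5·117 = 75.5; r = 78.5 − 75.5 = 3
SSE = 16 + 4 + 1 + 16 + 1 + 36 + 0 + 16 + 25 + 9 = 124
s = √(124/8) = √15.5 ≈ 3.937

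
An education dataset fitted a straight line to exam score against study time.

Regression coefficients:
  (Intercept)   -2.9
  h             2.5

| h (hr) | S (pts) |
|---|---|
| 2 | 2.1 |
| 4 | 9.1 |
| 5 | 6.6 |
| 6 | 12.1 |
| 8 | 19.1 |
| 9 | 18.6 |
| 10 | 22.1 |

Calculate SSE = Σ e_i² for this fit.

h=2: ŷ = -2.9 + 2.5·2 = 2.1; e = 2.1 − 2.1 = 0
h=4: ŷ = -2.9 + 2.5·4 = 7.1; e = 9.1 − 7.1 = 2
h=5: ŷ = -2.9 + 2.5·5 = 9.6; e = 6.6 − 9.6 = -3
h=6: ŷ = -2.9 + 2.5·6 = 12.1; e = 12.1 − 12.1 = 0
h=8: ŷ = -2.9 + 2.5·8 = 17.1; e = 19.1 − 17.1 = 2
h=9: ŷ = -2.9 + 2.5·9 = 19.6; e = 18.6 − 19.6 = -1
h=10: ŷ = -2.9 + 2.5·10 = 22.1; e = 22.1 − 22.1 = 0
SSE = 0 + 4 + 9 + 0 + 4 + 1 + 0 = 18

SSE = 18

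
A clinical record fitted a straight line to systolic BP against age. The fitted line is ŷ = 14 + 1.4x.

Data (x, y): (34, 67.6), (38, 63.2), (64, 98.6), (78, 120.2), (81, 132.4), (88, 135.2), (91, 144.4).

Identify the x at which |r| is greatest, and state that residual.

x = 34, r = 6

x=34: ŷ = 14 + 1.4·34 = 61.6; r = 67.6 − 61.6 = 6
x=38: ŷ = 14 + 1.4·38 = 67.2; r = 63.2 − 67.2 = -4
x=64: ŷ = 14 + 1.4·64 = 103.6; r = 98.6 − 103.6 = -5
x=78: ŷ = 14 + 1.4·78 = 123.2; r = 120.2 − 123.2 = -3
x=81: ŷ = 14 + 1.4·81 = 127.4; r = 132.4 − 127.4 = 5
x=88: ŷ = 14 + 1.4·88 = 137.2; r = 135.2 − 137.2 = -2
x=91: ŷ = 14 + 1.4·91 = 141.4; r = 144.4 − 141.4 = 3
Largest |r| is 6 at x = 34, residual 6.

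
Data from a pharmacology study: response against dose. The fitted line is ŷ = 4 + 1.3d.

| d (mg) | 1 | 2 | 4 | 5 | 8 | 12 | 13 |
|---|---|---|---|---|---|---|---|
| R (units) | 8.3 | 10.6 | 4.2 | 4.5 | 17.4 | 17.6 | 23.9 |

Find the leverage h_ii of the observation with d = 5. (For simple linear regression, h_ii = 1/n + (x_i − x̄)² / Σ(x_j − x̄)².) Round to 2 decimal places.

h = 0.16

d̄ = (1 + 2 + 4 + 5 + 8 + 12 + 13)/7 = 6.42857
Σ(d − d̄)² = 29.4694 + 19.6122 + 5.89796 + 2.04082 + 2.46939 + 31.0408 + 43.1837 = 133.714
h = 1/7 + (-1.42857)²/133.714 = 0.142857 + 0.0152625 = 0.16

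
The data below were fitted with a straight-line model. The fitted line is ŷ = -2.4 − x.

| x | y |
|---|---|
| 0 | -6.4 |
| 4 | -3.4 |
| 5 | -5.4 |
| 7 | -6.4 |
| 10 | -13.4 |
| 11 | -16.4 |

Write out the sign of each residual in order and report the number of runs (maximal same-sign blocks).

3 runs

x=0: ŷ = -2.4 − 0 = -2.4; e = -6.4 − (-2.4) = -4
x=4: ŷ = -2.4 − 4 = -6.4; e = -3.4 − (-6.4) = 3
x=5: ŷ = -2.4 − 5 = -7.4; e = -5.4 − (-7.4) = 2
x=7: ŷ = -2.4 − 7 = -9.4; e = -6.4 − (-9.4) = 3
x=10: ŷ = -2.4 − 10 = -12.4; e = -13.4 − (-12.4) = -1
x=11: ŷ = -2.4 − 11 = -13.4; e = -16.4 − (-13.4) = -3
Signs: − + + + − −
Runs: −×1, +×3, −×2 → 3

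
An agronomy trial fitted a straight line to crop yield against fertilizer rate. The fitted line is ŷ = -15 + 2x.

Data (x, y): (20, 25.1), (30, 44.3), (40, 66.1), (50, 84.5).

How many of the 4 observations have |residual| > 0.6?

2

x=20: ŷ = -15 + 2·20 = 25; e = 25.1 − 25 = 0.1
x=30: ŷ = -15 + 2·30 = 45; e = 44.3 − 45 = -0.7
x=40: ŷ = -15 + 2·40 = 65; e = 66.1 − 65 = 1.1
x=50: ŷ = -15 + 2·50 = 85; e = 84.5 − 85 = -0.5
|e| > 0.6: x=30 (|e|=0.7), x=40 (|e|=1.1) → 2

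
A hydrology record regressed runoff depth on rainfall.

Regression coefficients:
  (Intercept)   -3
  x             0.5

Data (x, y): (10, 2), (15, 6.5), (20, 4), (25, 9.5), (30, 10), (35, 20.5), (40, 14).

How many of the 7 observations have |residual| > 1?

x=10: ŷ = -3 + 0.5·10 = 2; e = 2 − 2 = 0
x=15: ŷ = -3 + 0.5·15 = 4.5; e = 6.5 − 4.5 = 2
x=20: ŷ = -3 + 0.5·20 = 7; e = 4 − 7 = -3
x=25: ŷ = -3 + 0.5·25 = 9.5; e = 9.5 − 9.5 = 0
x=30: ŷ = -3 + 0.5·30 = 12; e = 10 − 12 = -2
x=35: ŷ = -3 + 0.5·35 = 14.5; e = 20.5 − 14.5 = 6
x=40: ŷ = -3 + 0.5·40 = 17; e = 14 − 17 = -3
|e| > 1: x=15 (|e|=2), x=20 (|e|=3), x=30 (|e|=2), x=35 (|e|=6), x=40 (|e|=3) → 5

5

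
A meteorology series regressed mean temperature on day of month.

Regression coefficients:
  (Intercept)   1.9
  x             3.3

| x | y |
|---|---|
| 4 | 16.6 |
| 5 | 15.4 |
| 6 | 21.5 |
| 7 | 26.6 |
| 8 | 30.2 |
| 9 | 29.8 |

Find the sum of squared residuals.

SSE = 20.7

x=4: ŷ = 1.9 + 3.3·4 = 15.1; e = 16.6 − 15.1 = 1.5
x=5: ŷ = 1.9 + 3.3·5 = 18.4; e = 15.4 − 18.4 = -3
x=6: ŷ = 1.9 + 3.3·6 = 21.7; e = 21.5 − 21.7 = -0.2
x=7: ŷ = 1.9 + 3.3·7 = 25; e = 26.6 − 25 = 1.6
x=8: ŷ = 1.9 + 3.3·8 = 28.3; e = 30.2 − 28.3 = 1.9
x=9: ŷ = 1.9 + 3.3·9 = 31.6; e = 29.8 − 31.6 = -1.8
SSE = 2.25 + 9 + 0.04 + 2.56 + 3.61 + 3.24 = 20.7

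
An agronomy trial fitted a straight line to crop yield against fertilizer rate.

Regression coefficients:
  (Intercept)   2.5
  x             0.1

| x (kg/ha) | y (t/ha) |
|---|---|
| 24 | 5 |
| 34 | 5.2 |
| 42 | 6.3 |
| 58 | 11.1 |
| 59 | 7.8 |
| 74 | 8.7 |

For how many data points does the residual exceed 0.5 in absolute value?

x=24: ŷ = 2.5 + 0.1·24 = 4.9; r = 5 − 4.9 = 0.1
x=34: ŷ = 2.5 + 0.1·34 = 5.9; r = 5.2 − 5.9 = -0.7
x=42: ŷ = 2.5 + 0.1·42 = 6.7; r = 6.3 − 6.7 = -0.4
x=58: ŷ = 2.5 + 0.1·58 = 8.3; r = 11.1 − 8.3 = 2.8
x=59: ŷ = 2.5 + 0.1·59 = 8.4; r = 7.8 − 8.4 = -0.6
x=74: ŷ = 2.5 + 0.1·74 = 9.9; r = 8.7 − 9.9 = -1.2
|r| > 0.5: x=34 (|r|=0.7), x=58 (|r|=2.8), x=59 (|r|=0.6), x=74 (|r|=1.2) → 4

4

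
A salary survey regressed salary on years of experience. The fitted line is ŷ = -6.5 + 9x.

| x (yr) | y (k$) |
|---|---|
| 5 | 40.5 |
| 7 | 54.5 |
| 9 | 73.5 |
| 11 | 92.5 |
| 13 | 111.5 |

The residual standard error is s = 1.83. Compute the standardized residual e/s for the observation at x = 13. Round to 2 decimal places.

ŷ = -6.5 + 9·13 = 110.5
e = 111.5 − 110.5 = 1
e/s = 1 / 1.83 = 0.55

0.55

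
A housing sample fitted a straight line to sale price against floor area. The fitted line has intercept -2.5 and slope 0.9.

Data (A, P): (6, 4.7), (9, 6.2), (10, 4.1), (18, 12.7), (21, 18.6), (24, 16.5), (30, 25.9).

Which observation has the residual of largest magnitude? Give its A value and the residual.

A=6: ŷ = -2.5 + 0.9·6 = 2.9; e = 4.7 − 2.9 = 1.8
A=9: ŷ = -2.5 + 0.9·9 = 5.6; e = 6.2 − 5.6 = 0.6
A=10: ŷ = -2.5 + 0.9·10 = 6.5; e = 4.1 − 6.5 = -2.4
A=18: ŷ = -2.5 + 0.9·18 = 13.7; e = 12.7 − 13.7 = -1
A=21: ŷ = -2.5 + 0.9·21 = 16.4; e = 18.6 − 16.4 = 2.2
A=24: ŷ = -2.5 + 0.9·24 = 19.1; e = 16.5 − 19.1 = -2.6
A=30: ŷ = -2.5 + 0.9·30 = 24.5; e = 25.9 − 24.5 = 1.4
Largest |e| is 2.6 at A = 24, residual -2.6.

A = 24, e = -2.6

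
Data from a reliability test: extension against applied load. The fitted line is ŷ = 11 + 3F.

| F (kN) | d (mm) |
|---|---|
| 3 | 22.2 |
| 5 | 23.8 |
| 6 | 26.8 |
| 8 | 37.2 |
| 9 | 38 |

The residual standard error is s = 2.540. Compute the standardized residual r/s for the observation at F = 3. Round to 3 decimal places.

0.866

ŷ = 11 + 3·3 = 20
r = 22.2 − 20 = 2.2
r/s = 2.2 / 2.540 = 0.866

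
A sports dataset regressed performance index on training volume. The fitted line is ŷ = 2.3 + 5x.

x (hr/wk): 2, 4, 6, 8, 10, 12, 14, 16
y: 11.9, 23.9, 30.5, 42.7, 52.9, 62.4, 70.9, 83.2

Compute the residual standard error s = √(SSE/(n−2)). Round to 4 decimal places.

s = 1.2423

x=2: ŷ = 2.3 + 5·2 = 12.3; r = 11.9 − 12.3 = -0.4
x=4: ŷ = 2.3 + 5·4 = 22.3; r = 23.9 − 22.3 = 1.6
x=6: ŷ = 2.3 + 5·6 = 32.3; r = 30.5 − 32.3 = -1.8
x=8: ŷ = 2.3 + 5·8 = 42.3; r = 42.7 − 42.3 = 0.4
x=10: ŷ = 2.3 + 5·10 = 52.3; r = 52.9 − 52.3 = 0.6
x=12: ŷ = 2.3 + 5·12 = 62.3; r = 62.4 − 62.3 = 0.1
x=14: ŷ = 2.3 + 5·14 = 72.3; r = 70.9 − 72.3 = -1.4
x=16: ŷ = 2.3 + 5·16 = 82.3; r = 83.2 − 82.3 = 0.9
SSE = 0.16 + 2.56 + 3.24 + 0.16 + 0.36 + 0.01 + 1.96 + 0.81 = 9.26
s = √(9.26/6) = √1.54333 ≈ 1.2423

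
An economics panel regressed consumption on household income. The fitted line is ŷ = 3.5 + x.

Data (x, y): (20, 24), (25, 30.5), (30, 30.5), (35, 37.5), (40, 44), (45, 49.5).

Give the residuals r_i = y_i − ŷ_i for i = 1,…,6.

x=20: ŷ = 3.5 + 20 = 23.5; r = 24 − 23.5 = 0.5
x=25: ŷ = 3.5 + 25 = 28.5; r = 30.5 − 28.5 = 2
x=30: ŷ = 3.5 + 30 = 33.5; r = 30.5 − 33.5 = -3
x=35: ŷ = 3.5 + 35 = 38.5; r = 37.5 − 38.5 = -1
x=40: ŷ = 3.5 + 40 = 43.5; r = 44 − 43.5 = 0.5
x=45: ŷ = 3.5 + 45 = 48.5; r = 49.5 − 48.5 = 1

0.5, 2, -3, -1, 0.5, 1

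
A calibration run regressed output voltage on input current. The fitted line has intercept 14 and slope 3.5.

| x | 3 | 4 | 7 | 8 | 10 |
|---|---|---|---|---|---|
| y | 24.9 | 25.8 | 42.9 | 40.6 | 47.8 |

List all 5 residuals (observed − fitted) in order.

x=3: ŷ = 14 + 3.5·3 = 24.5; r = 24.9 − 24.5 = 0.4
x=4: ŷ = 14 + 3.5·4 = 28; r = 25.8 − 28 = -2.2
x=7: ŷ = 14 + 3.5·7 = 38.5; r = 42.9 − 38.5 = 4.4
x=8: ŷ = 14 + 3.5·8 = 42; r = 40.6 − 42 = -1.4
x=10: ŷ = 14 + 3.5·10 = 49; r = 47.8 − 49 = -1.2

0.4, -2.2, 4.4, -1.4, -1.2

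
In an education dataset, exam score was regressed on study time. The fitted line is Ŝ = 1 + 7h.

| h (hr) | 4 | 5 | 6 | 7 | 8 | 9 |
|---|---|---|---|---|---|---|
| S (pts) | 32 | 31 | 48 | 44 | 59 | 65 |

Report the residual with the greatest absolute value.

r = -6

h=4: Ŝ = 1 + 7·4 = 29; r = 32 − 29 = 3
h=5: Ŝ = 1 + 7·5 = 36; r = 31 − 36 = -5
h=6: Ŝ = 1 + 7·6 = 43; r = 48 − 43 = 5
h=7: Ŝ = 1 + 7·7 = 50; r = 44 − 50 = -6
h=8: Ŝ = 1 + 7·8 = 57; r = 59 − 57 = 2
h=9: Ŝ = 1 + 7·9 = 64; r = 65 − 64 = 1
Largest |r| is 6 at h = 7, residual -6.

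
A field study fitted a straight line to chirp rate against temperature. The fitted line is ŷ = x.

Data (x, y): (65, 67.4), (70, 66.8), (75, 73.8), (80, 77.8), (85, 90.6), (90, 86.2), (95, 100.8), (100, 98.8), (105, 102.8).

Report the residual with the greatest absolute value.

x=65: ŷ = 65 = 65; e = 67.4 − 65 = 2.4
x=70: ŷ = 70 = 70; e = 66.8 − 70 = -3.2
x=75: ŷ = 75 = 75; e = 73.8 − 75 = -1.2
x=80: ŷ = 80 = 80; e = 77.8 − 80 = -2.2
x=85: ŷ = 85 = 85; e = 90.6 − 85 = 5.6
x=90: ŷ = 90 = 90; e = 86.2 − 90 = -3.8
x=95: ŷ = 95 = 95; e = 100.8 − 95 = 5.8
x=100: ŷ = 100 = 100; e = 98.8 − 100 = -1.2
x=105: ŷ = 105 = 105; e = 102.8 − 105 = -2.2
Largest |e| is 5.8 at x = 95, residual 5.8.

e = 5.8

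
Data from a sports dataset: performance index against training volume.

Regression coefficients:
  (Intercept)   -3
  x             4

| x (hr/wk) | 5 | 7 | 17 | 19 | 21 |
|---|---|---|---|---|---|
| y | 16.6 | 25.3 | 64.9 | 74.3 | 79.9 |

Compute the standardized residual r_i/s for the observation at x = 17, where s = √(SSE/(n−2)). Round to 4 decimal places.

x=5: ŷ = -3 + 4·5 = 17; r = 16.6 − 17 = -0.4
x=7: ŷ = -3 + 4·7 = 25; r = 25.3 − 25 = 0.3
x=17: ŷ = -3 + 4·17 = 65; r = 64.9 − 65 = -0.1
x=19: ŷ = -3 + 4·19 = 73; r = 74.3 − 73 = 1.3
x=21: ŷ = -3 + 4·21 = 81; r = 79.9 − 81 = -1.1
SSE = 0.16 + 0.09 + 0.01 + 1.69 + 1.21 = 3.16
s = √(3.16/3) = 1.02632
r/s = -0.1 / 1.02632 = -0.0974

-0.0974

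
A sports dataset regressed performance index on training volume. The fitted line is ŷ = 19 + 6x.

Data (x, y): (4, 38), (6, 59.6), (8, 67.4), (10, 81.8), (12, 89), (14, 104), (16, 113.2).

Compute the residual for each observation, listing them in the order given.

-5, 4.6, 0.4, 2.8, -2, 1, -1.8

x=4: ŷ = 19 + 6·4 = 43; r = 38 − 43 = -5
x=6: ŷ = 19 + 6·6 = 55; r = 59.6 − 55 = 4.6
x=8: ŷ = 19 + 6·8 = 67; r = 67.4 − 67 = 0.4
x=10: ŷ = 19 + 6·10 = 79; r = 81.8 − 79 = 2.8
x=12: ŷ = 19 + 6·12 = 91; r = 89 − 91 = -2
x=14: ŷ = 19 + 6·14 = 103; r = 104 − 103 = 1
x=16: ŷ = 19 + 6·16 = 115; r = 113.2 − 115 = -1.8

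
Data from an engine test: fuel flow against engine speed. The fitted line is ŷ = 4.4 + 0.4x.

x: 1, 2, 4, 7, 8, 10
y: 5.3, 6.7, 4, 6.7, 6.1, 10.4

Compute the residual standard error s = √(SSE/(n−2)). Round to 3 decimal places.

s = 1.803

x=1: ŷ = 4.4 + 0.4·1 = 4.8; r = 5.3 − 4.8 = 0.5
x=2: ŷ = 4.4 + 0.4·2 = 5.2; r = 6.7 − 5.2 = 1.5
x=4: ŷ = 4.4 + 0.4·4 = 6; r = 4 − 6 = -2
x=7: ŷ = 4.4 + 0.4·7 = 7.2; r = 6.7 − 7.2 = -0.5
x=8: ŷ = 4.4 + 0.4·8 = 7.6; r = 6.1 − 7.6 = -1.5
x=10: ŷ = 4.4 + 0.4·10 = 8.4; r = 10.4 − 8.4 = 2
SSE = 0.25 + 2.25 + 4 + 0.25 + 2.25 + 4 = 13
s = √(13/4) = √3.25 ≈ 1.803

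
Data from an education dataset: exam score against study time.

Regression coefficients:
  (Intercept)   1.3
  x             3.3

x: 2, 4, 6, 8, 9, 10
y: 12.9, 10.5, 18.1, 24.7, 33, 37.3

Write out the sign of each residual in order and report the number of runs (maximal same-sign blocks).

3 runs

x=2: ŷ = 1.3 + 3.3·2 = 7.9; e = 12.9 − 7.9 = 5
x=4: ŷ = 1.3 + 3.3·4 = 14.5; e = 10.5 − 14.5 = -4
x=6: ŷ = 1.3 + 3.3·6 = 21.1; e = 18.1 − 21.1 = -3
x=8: ŷ = 1.3 + 3.3·8 = 27.7; e = 24.7 − 27.7 = -3
x=9: ŷ = 1.3 + 3.3·9 = 31; e = 33 − 31 = 2
x=10: ŷ = 1.3 + 3.3·10 = 34.3; e = 37.3 − 34.3 = 3
Signs: + − − − + +
Runs: +×1, −×3, +×2 → 3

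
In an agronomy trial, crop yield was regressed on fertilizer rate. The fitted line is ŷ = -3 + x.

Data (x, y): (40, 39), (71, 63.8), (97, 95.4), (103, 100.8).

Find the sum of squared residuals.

x=40: ŷ = -3 + 40 = 37; r = 39 − 37 = 2
x=71: ŷ = -3 + 71 = 68; r = 63.8 − 68 = -4.2
x=97: ŷ = -3 + 97 = 94; r = 95.4 − 94 = 1.4
x=103: ŷ = -3 + 103 = 100; r = 100.8 − 100 = 0.8
SSE = 4 + 17.64 + 1.96 + 0.64 = 24.24

SSE = 24.24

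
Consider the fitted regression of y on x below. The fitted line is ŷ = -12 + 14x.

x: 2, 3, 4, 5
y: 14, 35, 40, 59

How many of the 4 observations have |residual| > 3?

2

x=2: ŷ = -12 + 14·2 = 16; e = 14 − 16 = -2
x=3: ŷ = -12 + 14·3 = 30; e = 35 − 30 = 5
x=4: ŷ = -12 + 14·4 = 44; e = 40 − 44 = -4
x=5: ŷ = -12 + 14·5 = 58; e = 59 − 58 = 1
|e| > 3: x=3 (|e|=5), x=4 (|e|=4) → 2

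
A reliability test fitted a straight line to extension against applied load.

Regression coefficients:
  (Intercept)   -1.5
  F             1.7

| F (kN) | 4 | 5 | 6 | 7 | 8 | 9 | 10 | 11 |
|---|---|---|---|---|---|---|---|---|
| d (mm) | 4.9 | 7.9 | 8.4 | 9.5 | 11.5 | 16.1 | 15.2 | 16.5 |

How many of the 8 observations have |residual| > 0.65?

4

F=4: d̂ = -1.5 + 1.7·4 = 5.3; e = 4.9 − 5.3 = -0.4
F=5: d̂ = -1.5 + 1.7·5 = 7; e = 7.9 − 7 = 0.9
F=6: d̂ = -1.5 + 1.7·6 = 8.7; e = 8.4 − 8.7 = -0.3
F=7: d̂ = -1.5 + 1.7·7 = 10.4; e = 9.5 − 10.4 = -0.9
F=8: d̂ = -1.5 + 1.7·8 = 12.1; e = 11.5 − 12.1 = -0.6
F=9: d̂ = -1.5 + 1.7·9 = 13.8; e = 16.1 − 13.8 = 2.3
F=10: d̂ = -1.5 + 1.7·10 = 15.5; e = 15.2 − 15.5 = -0.3
F=11: d̂ = -1.5 + 1.7·11 = 17.2; e = 16.5 − 17.2 = -0.7
|e| > 0.65: F=5 (|e|=0.9), F=7 (|e|=0.9), F=9 (|e|=2.3), F=11 (|e|=0.7) → 4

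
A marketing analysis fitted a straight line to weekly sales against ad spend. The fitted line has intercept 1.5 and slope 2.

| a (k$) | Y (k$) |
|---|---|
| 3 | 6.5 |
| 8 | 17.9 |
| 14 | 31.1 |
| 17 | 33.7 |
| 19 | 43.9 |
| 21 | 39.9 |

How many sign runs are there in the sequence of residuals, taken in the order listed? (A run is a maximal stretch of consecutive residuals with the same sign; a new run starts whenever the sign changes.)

a=3: ŷ = 1.5 + 2·3 = 7.5; e = 6.5 − 7.5 = -1
a=8: ŷ = 1.5 + 2·8 = 17.5; e = 17.9 − 17.5 = 0.4
a=14: ŷ = 1.5 + 2·14 = 29.5; e = 31.1 − 29.5 = 1.6
a=17: ŷ = 1.5 + 2·17 = 35.5; e = 33.7 − 35.5 = -1.8
a=19: ŷ = 1.5 + 2·19 = 39.5; e = 43.9 − 39.5 = 4.4
a=21: ŷ = 1.5 + 2·21 = 43.5; e = 39.9 − 43.5 = -3.6
Signs: − + + − + −
Runs: −×1, +×2, −×1, +×1, −×1 → 5

5 runs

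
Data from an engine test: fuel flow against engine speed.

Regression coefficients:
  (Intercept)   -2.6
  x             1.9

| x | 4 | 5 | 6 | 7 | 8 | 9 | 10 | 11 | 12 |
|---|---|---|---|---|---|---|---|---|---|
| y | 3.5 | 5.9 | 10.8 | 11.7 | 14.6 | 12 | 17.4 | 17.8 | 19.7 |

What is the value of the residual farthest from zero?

x=4: ŷ = -2.6 + 1.9·4 = 5; r = 3.5 − 5 = -1.5
x=5: ŷ = -2.6 + 1.9·5 = 6.9; r = 5.9 − 6.9 = -1
x=6: ŷ = -2.6 + 1.9·6 = 8.8; r = 10.8 − 8.8 = 2
x=7: ŷ = -2.6 + 1.9·7 = 10.7; r = 11.7 − 10.7 = 1
x=8: ŷ = -2.6 + 1.9·8 = 12.6; r = 14.6 − 12.6 = 2
x=9: ŷ = -2.6 + 1.9·9 = 14.5; r = 12 − 14.5 = -2.5
x=10: ŷ = -2.6 + 1.9·10 = 16.4; r = 17.4 − 16.4 = 1
x=11: ŷ = -2.6 + 1.9·11 = 18.3; r = 17.8 − 18.3 = -0.5
x=12: ŷ = -2.6 + 1.9·12 = 20.2; r = 19.7 − 20.2 = -0.5
Largest |r| is 2.5 at x = 9, residual -2.5.

r = -2.5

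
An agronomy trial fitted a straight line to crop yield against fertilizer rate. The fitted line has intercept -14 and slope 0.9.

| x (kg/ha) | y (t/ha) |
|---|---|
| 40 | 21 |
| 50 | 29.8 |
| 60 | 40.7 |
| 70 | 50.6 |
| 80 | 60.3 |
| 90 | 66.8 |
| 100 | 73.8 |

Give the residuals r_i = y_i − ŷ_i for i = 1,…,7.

x=40: ŷ = -14 + 0.9·40 = 22; r = 21 − 22 = -1
x=50: ŷ = -14 + 0.9·50 = 31; r = 29.8 − 31 = -1.2
x=60: ŷ = -14 + 0.9·60 = 40; r = 40.7 − 40 = 0.7
x=70: ŷ = -14 + 0.9·70 = 49; r = 50.6 − 49 = 1.6
x=80: ŷ = -14 + 0.9·80 = 58; r = 60.3 − 58 = 2.3
x=90: ŷ = -14 + 0.9·90 = 67; r = 66.8 − 67 = -0.2
x=100: ŷ = -14 + 0.9·100 = 76; r = 73.8 − 76 = -2.2

-1, -1.2, 0.7, 1.6, 2.3, -0.2, -2.2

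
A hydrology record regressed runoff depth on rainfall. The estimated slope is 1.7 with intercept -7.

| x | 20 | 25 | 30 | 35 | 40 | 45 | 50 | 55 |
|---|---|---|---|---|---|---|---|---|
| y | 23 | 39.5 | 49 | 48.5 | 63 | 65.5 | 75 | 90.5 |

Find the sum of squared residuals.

x=20: ŷ = -7 + 1.7·20 = 27; e = 23 − 27 = -4
x=25: ŷ = -7 + 1.7·25 = 35.5; e = 39.5 − 35.5 = 4
x=30: ŷ = -7 + 1.7·30 = 44; e = 49 − 44 = 5
x=35: ŷ = -7 + 1.7·35 = 52.5; e = 48.5 − 52.5 = -4
x=40: ŷ = -7 + 1.7·40 = 61; e = 63 − 61 = 2
x=45: ŷ = -7 + 1.7·45 = 69.5; e = 65.5 − 69.5 = -4
x=50: ŷ = -7 + 1.7·50 = 78; e = 75 − 78 = -3
x=55: ŷ = -7 + 1.7·55 = 86.5; e = 90.5 − 86.5 = 4
SSE = 16 + 16 + 25 + 16 + 4 + 16 + 9 + 16 = 118

SSE = 118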